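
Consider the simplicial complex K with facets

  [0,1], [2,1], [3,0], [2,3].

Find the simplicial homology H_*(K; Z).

H_0 ≅ Z,  H_1 ≅ Z.

Fix the vertex order 0 < 1 < 2 < 3 and write every simplex with vertices in increasing order. Then dim K = 1 and the simplices of K are:

  0-simplices (4): [0], [1], [2], [3]
  1-simplices (4): [0,1], [0,3], [1,2], [2,3]

Hence C_0 ≅ Z^4, C_1 ≅ Z^4.

∂_1: C_1 → C_0 is given by ∂[p,q] = [q] − [p]. For instance
  ∂[1,2] = [2] − [1].
This gives a 4×4 integer matrix of rank 3; reducing to Smith normal form yields diagonal entries (1,1,1).

Computing H_k = (kernel of ∂_k) / (image of ∂_{k+1}):

  H_0: rank C_0 − rank ∂_1 = 4 − 3 = 1, and the invariant factors of ∂_1 are all 1, so H_0 = Z.
  H_1: rank ker ∂_1 − rank ∂_2 = (4 − 3) − 0 = 1, and there is no ∂_2, so H_1 = Z.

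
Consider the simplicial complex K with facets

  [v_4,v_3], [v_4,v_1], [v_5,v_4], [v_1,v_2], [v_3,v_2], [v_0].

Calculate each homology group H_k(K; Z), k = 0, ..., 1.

H_0 ≅ Z^2,  H_1 ≅ Z.

K has 6 vertices, 5 edges.
rank ∂_0 = 0, rank ∂_1 = 4 ⇒ b_0 = 6 − 0 − 4 = 2; all invariant factors of ∂_1 are 1 so no torsion. So H_0 = Z^2.
rank ∂_1 = 4, rank ∂_2 = 0 ⇒ b_1 = 5 − 4 − 0 = 1. So H_1 = Z.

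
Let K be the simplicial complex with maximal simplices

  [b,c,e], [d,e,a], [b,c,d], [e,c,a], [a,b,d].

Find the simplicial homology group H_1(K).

We work with the vertex ordering a < b < c < d < e. The simplices of K, each written with vertices in increasing order, are:

  0-simplices (5): a, b, c, d, e
  1-simplices (10): ab, ac, ad, ae, bc, bd, be, cd, ce, de
  2-simplices (5): abd, ace, ade, bcd, bce

giving chain groups C_0 ≅ Z^5, C_1 ≅ Z^10, C_2 ≅ Z^5.

∂_1: C_1 → C_0 maps an edge to its endpoints' difference, ∂[p,q] = q − p.
The resulting 5×10 matrix has rank 4, and its Smith normal form has invariant factors (1,1,1,1).

∂_2: C_2 → C_1 maps a triangle to the signed sum of its edges. For instance
  ∂bce = ce − be + bc,
  ∂ace = ce − ae + ac.
As a 10×5 matrix over Z this has rank 5, with invariant factors (1,1,1,1,1).

From H_k ≅ ker(∂_k) / im(∂_{k+1}) we obtain:

  H_1: rank ker ∂_1 − rank ∂_2 = (10 − 4) − 5 = 1, and the invariant factors of ∂_2 are all 1, so H_1 ≅ Z.

(K is a triangulation of the Möbius band.)

H_1 = Z.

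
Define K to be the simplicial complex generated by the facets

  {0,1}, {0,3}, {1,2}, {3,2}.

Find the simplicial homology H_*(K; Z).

Take the total order 0 < 1 < 2 < 3 on the vertex set. Then K (dimension 1) consists of the simplices:

  0-simplices (4): [0], [1], [2], [3]
  1-simplices (4): [0,1], [0,3], [1,2], [2,3]

Hence C_0 ≅ Z^4, C_1 ≅ Z^4.

Boundary ∂_1: C_1 → C_0 is given by ∂[p,q] = [q] − [p].
As a 4×4 matrix over Z this has rank 3, with invariant factors (1,1,1).

Computing H_k = (kernel of ∂_k) / (image of ∂_{k+1}):

  H_0: rank C_0 − rank ∂_1 = 4 − 3 = 1, and the invariant factors of ∂_1 are all 1, so H_0 = Z.
  H_1: rank ker ∂_1 − rank ∂_2 = (4 − 3) − 0 = 1, and there is no ∂_2, so H_1 = Z.

H_0 = Z,  H_1 = Z.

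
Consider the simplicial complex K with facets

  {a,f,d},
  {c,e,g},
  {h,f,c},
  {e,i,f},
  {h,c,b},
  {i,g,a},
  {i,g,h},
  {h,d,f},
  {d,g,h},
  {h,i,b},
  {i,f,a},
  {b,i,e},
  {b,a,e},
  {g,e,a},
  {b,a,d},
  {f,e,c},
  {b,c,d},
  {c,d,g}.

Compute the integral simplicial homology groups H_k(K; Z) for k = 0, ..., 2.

H_0 = Z,  H_1 = Z ⊕ Z/2Z,  H_2 = 0.

Order the vertices as a < b < c < d < e < f < g < h < i. Listing each simplex with vertices in this order, K has dimension 2 with simplices:

  0-simplices (9): a, b, c, d, e, f, g, h, i
  1-simplices (27): ab, ad, ae, af, ag, ai, bc, bd, be, bh, bi, cd, ce, cf, cg, ch, df, dg, dh, ef, eg, ei, fh, fi, gh, gi, hi
  2-simplices (18): abd, abe, adf, aeg, afi, agi, bcd, bch, bei, bhi, cdg, cef, ceg, cfh, dfh, dgh, efi, ghi

so the chain groups are C_0 ≅ Z^9, C_1 ≅ Z^27, C_2 ≅ Z^18.

∂_1: C_1 → C_0 is given by ∂[p,q] = [q] − [p]. For instance
  ∂df = f − d.
This gives a 9×27 integer matrix of rank 8; reducing to Smith normal form yields diagonal entries (1,1,1,1,1,1,1,1).

Boundary ∂_2: C_2 → C_1 acts by ∂[p,q,r] = [q,r] − [p,r] + [p,q]. For instance
  ∂ghi = hi − gi + gh,
  ∂cdg = dg − cg + cd.
This gives a 27×18 integer matrix of rank 18; reducing to Smith normal form yields diagonal entries (1,1,1,1,1,1,1,1,1,1,1,1,1,1,1,1,1,2).

Computing H_k = (kernel of ∂_k) / (image of ∂_{k+1}):

  H_0: rank C_0 − rank ∂_1 = 9 − 8 = 1, and the invariant factors of ∂_1 are all 1, so H_0 ≅ Z.
  H_1: rank ker ∂_1 − rank ∂_2 = (27 − 8) − 18 = 1, and ∂_2 has invariant factor 2 > 1, so H_1 ≅ Z ⊕ Z/2Z.
  H_2: rank ker ∂_2 − rank ∂_3 = (18 − 18) − 0 = 0, and there is no ∂_3, so H_2 ≅ 0.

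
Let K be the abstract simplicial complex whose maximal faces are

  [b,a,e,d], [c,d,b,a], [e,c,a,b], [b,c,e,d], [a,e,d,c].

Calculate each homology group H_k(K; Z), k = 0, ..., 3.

Take the total order a < b < c < d < e on the vertex set. Then K (dimension 3) consists of the simplices:

  0-simplices (5): a, b, c, d, e
  1-simplices (10): ab, ac, ad, ae, bc, bd, be, cd, ce, de
  2-simplices (10): abc, abd, abe, acd, ace, ade, bcd, bce, bde, cde
  3-simplices (5): abcd, abce, abde, acde, bcde

giving chain groups C_0 ≅ Z^5, C_1 ≅ Z^10, C_2 ≅ Z^10, C_3 ≅ Z^5.

The boundary map ∂_1: C_1 → C_0 sends each edge [p,q] (with p < q) to q − p.
The resulting 5×10 matrix has rank 4, and its Smith normal form has invariant factors (1,1,1,1).

The boundary map ∂_2: C_2 → C_1 maps a triangle to the signed sum of its edges. For instance
  ∂bce = ce − be + bc,
  ∂abc = bc − ac + ab.
The resulting 10×10 matrix has rank 6, and its Smith normal form has invariant factors (1,1,1,1,1,1).

Boundary ∂_3: C_3 → C_2 sends each 3-simplex σ to the alternating sum Σ_i (−1)^i (σ with its i-th vertex removed). For instance
  ∂abde = bde − ade + abe − abd,
  ∂acde = cde − ade + ace − acd.
This gives a 10×5 integer matrix of rank 4; reducing to Smith normal form yields diagonal entries (1,1,1,1).

Computing H_k = (kernel of ∂_k) / (image of ∂_{k+1}):

  H_0: rank C_0 − rank ∂_1 = 5 − 4 = 1, and the invariant factors of ∂_1 are all 1, so H_0 = Z.
  H_1: rank ker ∂_1 − rank ∂_2 = (10 − 4) − 6 = 0, and the invariant factors of ∂_2 are all 1, so H_1 = 0.
  H_2: rank ker ∂_2 − rank ∂_3 = (10 − 6) − 4 = 0, and the invariant factors of ∂_3 are all 1, so H_2 = 0.
  H_3: rank ker ∂_3 − rank ∂_4 = (5 − 4) − 0 = 1, and there is no ∂_4, so H_3 = Z.

As a check, the Euler characteristic is 5 − 10 + 10 − 5 = 0, which agrees with 1 − 0 + 0 − 1 = 0.

H_0 ≅ Z,  H_1 = 0,  H_2 = 0,  H_3 ≅ Z.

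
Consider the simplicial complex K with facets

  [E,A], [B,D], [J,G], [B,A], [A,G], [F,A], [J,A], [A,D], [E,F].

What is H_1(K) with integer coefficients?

H_1 = Z^3.

Fix the vertex order A < B < D < E < F < G < J and write every simplex with vertices in increasing order. Then dim K = 1 and the simplices of K are:

  0-simplices (7): A, B, D, E, F, G, J
  1-simplices (9): AB, AD, AE, AF, AG, AJ, BD, EF, GJ

Hence C_0 ≅ Z^7, C_1 ≅ Z^9.

∂_1: C_1 → C_0 sends each edge [p,q] (with p < q) to q − p. For instance
  ∂BD = D − B.
This gives a 7×9 integer matrix of rank 6; reducing to Smith normal form yields diagonal entries (1,1,1,1,1,1).

Computing H_k = (kernel of ∂_k) / (image of ∂_{k+1}):

  H_1: rank ker ∂_1 − rank ∂_2 = (9 − 6) − 0 = 3, and there is no ∂_2, so H_1 = Z^3.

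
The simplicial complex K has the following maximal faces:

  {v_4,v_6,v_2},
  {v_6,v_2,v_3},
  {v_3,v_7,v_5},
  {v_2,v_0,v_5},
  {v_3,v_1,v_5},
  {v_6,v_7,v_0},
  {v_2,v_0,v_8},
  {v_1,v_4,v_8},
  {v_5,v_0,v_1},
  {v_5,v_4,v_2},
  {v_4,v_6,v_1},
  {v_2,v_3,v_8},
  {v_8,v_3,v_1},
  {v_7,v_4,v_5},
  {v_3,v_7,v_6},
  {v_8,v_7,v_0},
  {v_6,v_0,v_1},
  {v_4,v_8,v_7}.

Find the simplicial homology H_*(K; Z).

H_0 = Z,  H_1 = Z^2,  H_2 = Z.

Fix the vertex order v_0 < v_1 < v_2 < v_3 < v_4 < v_5 < v_6 < v_7 < v_8 and write every simplex with vertices in increasing order. Then dim K = 2 and the simplices of K are:

  0-simplices (9): [v_0], [v_1], [v_2], [v_3], [v_4], [v_5], [v_6], [v_7], [v_8]
  1-simplices (27): (27 of them)
  2-simplices (18): (18 of them)

giving chain groups C_0 ≅ Z^9, C_1 ≅ Z^27, C_2 ≅ Z^18.

The boundary map ∂_1: C_1 → C_0 is given by ∂[p,q] = [q] − [p]. For instance
  ∂[v_2,v_3] = [v_3] − [v_2].
This gives a 9×27 integer matrix of rank 8; reducing to Smith normal form yields diagonal entries (1,1,1,1,1,1,1,1).

Boundary ∂_2: C_2 → C_1 acts by ∂[p,q,r] = [q,r] − [p,r] + [p,q]. For instance
  ∂[v_2,v_3,v_8] = [v_3,v_8] − [v_2,v_8] + [v_2,v_3],
  ∂[v_1,v_3,v_5] = [v_3,v_5] − [v_1,v_5] + [v_1,v_3].
This gives a 27×18 integer matrix of rank 17; reducing to Smith normal form yields diagonal entries (1,1,1,1,1,1,1,1,1,1,1,1,1,1,1,1,1).

Computing H_k = (kernel of ∂_k) / (image of ∂_{k+1}):

  H_0: rank C_0 − rank ∂_1 = 9 − 8 = 1, and the invariant factors of ∂_1 are all 1, so H_0 ≅ Z.
  H_1: rank ker ∂_1 − rank ∂_2 = (27 − 8) − 17 = 2, and the invariant factors of ∂_2 are all 1, so H_1 ≅ Z^2.
  H_2: rank ker ∂_2 − rank ∂_3 = (18 − 17) − 0 = 1, and there is no ∂_3, so H_2 ≅ Z.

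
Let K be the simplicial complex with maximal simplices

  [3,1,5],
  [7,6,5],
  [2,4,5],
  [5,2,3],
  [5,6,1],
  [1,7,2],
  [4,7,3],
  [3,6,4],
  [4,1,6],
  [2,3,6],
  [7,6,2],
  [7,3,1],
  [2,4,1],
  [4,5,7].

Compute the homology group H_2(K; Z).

Order the vertices as 1 < 2 < 3 < 4 < 5 < 6 < 7. Listing each simplex with vertices in this order, K has dimension 2 with simplices:

  0-simplices (7): [1], [2], [3], [4], [5], [6], [7]
  1-simplices (21): [1,2], [1,3], [1,4], [1,5], [1,6], [1,7], [2,3], [2,4], [2,5], [2,6], [2,7], [3,4], [3,5], [3,6], [3,7], [4,5], [4,6], [4,7], [5,6], [5,7], [6,7]
  2-simplices (14): [1,2,4], [1,2,7], [1,3,5], [1,3,7], [1,4,6], [1,5,6], [2,3,5], [2,3,6], [2,4,5], [2,6,7], [3,4,6], [3,4,7], [4,5,7], [5,6,7]

Hence C_0 ≅ Z^7, C_1 ≅ Z^21, C_2 ≅ Z^14.

The boundary map ∂_1: C_1 → C_0 is given by ∂[p,q] = [q] − [p].
The resulting 7×21 matrix has rank 6, and its Smith normal form has invariant factors (1,1,1,1,1,1).

∂_2: C_2 → C_1 acts by ∂[p,q,r] = [q,r] − [p,r] + [p,q]. For instance
  ∂[3,4,7] = [4,7] − [3,7] + [3,4],
  ∂[5,6,7] = [6,7] − [5,7] + [5,6].
The resulting 21×14 matrix has rank 13, and its Smith normal form has invariant factors (1,1,1,1,1,1,1,1,1,1,1,1,1).

Now H_k = ker ∂_k / im ∂_{k+1}, so:

  H_2: rank ker ∂_2 − rank ∂_3 = (14 − 13) − 0 = 1, and there is no ∂_3, so H_2 = Z.

H_2 ≅ Z.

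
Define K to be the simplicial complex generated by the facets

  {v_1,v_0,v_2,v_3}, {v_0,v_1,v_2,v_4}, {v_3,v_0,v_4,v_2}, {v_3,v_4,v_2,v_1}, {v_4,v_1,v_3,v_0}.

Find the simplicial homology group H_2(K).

H_2 = 0.

We work with the vertex ordering v_0 < v_1 < v_2 < v_3 < v_4. The simplices of K, each written with vertices in increasing order, are:

  0-simplices (5): [v_0], [v_1], [v_2], [v_3], [v_4]
  1-simplices (10): [v_0,v_1], [v_0,v_2], [v_0,v_3], [v_0,v_4], [v_1,v_2], [v_1,v_3], [v_1,v_4], [v_2,v_3], [v_2,v_4], [v_3,v_4]
  2-simplices (10): [v_0,v_1,v_2], [v_0,v_1,v_3], [v_0,v_1,v_4], [v_0,v_2,v_3], [v_0,v_2,v_4], [v_0,v_3,v_4], [v_1,v_2,v_3], [v_1,v_2,v_4], [v_1,v_3,v_4], [v_2,v_3,v_4]
  3-simplices (5): [v_0,v_1,v_2,v_3], [v_0,v_1,v_2,v_4], [v_0,v_1,v_3,v_4], [v_0,v_2,v_3,v_4], [v_1,v_2,v_3,v_4]

Hence C_0 ≅ Z^5, C_1 ≅ Z^10, C_2 ≅ Z^10, C_3 ≅ Z^5.

∂_1: C_1 → C_0 sends each edge [p,q] (with p < q) to q − p. For instance
  ∂[v_0,v_3] = [v_3] − [v_0].
The 5×10 boundary matrix has rank 4 and Smith normal form diag(1,1,1,1).

∂_2: C_2 → C_1 maps a triangle to the signed sum of its edges. For instance
  ∂[v_1,v_2,v_4] = [v_2,v_4] − [v_1,v_4] + [v_1,v_2],
  ∂[v_0,v_1,v_2] = [v_1,v_2] − [v_0,v_2] + [v_0,v_1].
The 10×10 boundary matrix has rank 6 and Smith normal form diag(1,1,1,1,1,1).

Boundary ∂_3: C_3 → C_2 sends each 3-simplex σ to the alternating sum Σ_i (−1)^i (σ with its i-th vertex removed). For instance
  ∂[v_0,v_1,v_3,v_4] = [v_1,v_3,v_4] − [v_0,v_3,v_4] + [v_0,v_1,v_4] − [v_0,v_1,v_3],
  ∂[v_0,v_1,v_2,v_3] = [v_1,v_2,v_3] − [v_0,v_2,v_3] + [v_0,v_1,v_3] − [v_0,v_1,v_2].
The resulting 10×5 matrix has rank 4, and its Smith normal form has invariant factors (1,1,1,1).

Computing H_k = (kernel of ∂_k) / (image of ∂_{k+1}):

  H_2: rank ker ∂_2 − rank ∂_3 = (10 − 6) − 4 = 0, and the invariant factors of ∂_3 are all 1, so H_2 = 0.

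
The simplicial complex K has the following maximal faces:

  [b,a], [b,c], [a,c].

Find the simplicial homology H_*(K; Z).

H_0 ≅ Z,  H_1 ≅ Z.

Take the total order a < b < c on the vertex set. Then K (dimension 1) consists of the simplices:

  0-simplices (3): a, b, c
  1-simplices (3): ab, ac, bc

so the chain groups are C_0 ≅ Z^3, C_1 ≅ Z^3.

∂_1: C_1 → C_0 sends each edge [p,q] (with p < q) to q − p. For instance
  ∂ab = b − a.
The 3×3 boundary matrix has rank 2 and Smith normal form diag(1,1).

Reading off H_k = ker ∂_k / im ∂_{k+1}:

  H_0: rank C_0 − rank ∂_1 = 3 − 2 = 1, and the invariant factors of ∂_1 are all 1, so H_0 = Z.
  H_1: rank ker ∂_1 − rank ∂_2 = (3 − 2) − 0 = 1, and there is no ∂_2, so H_1 = Z.

As a check, the Euler characteristic is 3 − 3 = 0, which agrees with 1 − 1 = 0.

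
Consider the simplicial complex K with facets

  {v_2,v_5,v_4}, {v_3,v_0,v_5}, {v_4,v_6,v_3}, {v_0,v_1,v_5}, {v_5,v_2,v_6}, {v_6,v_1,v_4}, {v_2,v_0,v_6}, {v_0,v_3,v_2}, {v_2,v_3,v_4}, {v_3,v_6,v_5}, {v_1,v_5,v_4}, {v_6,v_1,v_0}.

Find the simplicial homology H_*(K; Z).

Take the total order v_0 < v_1 < v_2 < v_3 < v_4 < v_5 < v_6 on the vertex set. Then K (dimension 2) consists of the simplices:

  0-simplices (7): [v_0], [v_1], [v_2], [v_3], [v_4], [v_5], [v_6]
  1-simplices (18): (18 of them)
  2-simplices (12): (12 of them)

Hence C_0 ≅ Z^7, C_1 ≅ Z^18, C_2 ≅ Z^12.

The boundary map ∂_1: C_1 → C_0 maps an edge to its endpoints' difference, ∂[p,q] = q − p. For instance
  ∂[v_1,v_4] = [v_4] − [v_1].
This gives a 7×18 integer matrix of rank 6; reducing to Smith normal form yields diagonal entries (1,1,1,1,1,1).

∂_2: C_2 → C_1 acts by ∂[p,q,r] = [q,r] − [p,r] + [p,q]. For instance
  ∂[v_1,v_4,v_5] = [v_4,v_5] − [v_1,v_5] + [v_1,v_4],
  ∂[v_2,v_3,v_4] = [v_3,v_4] − [v_2,v_4] + [v_2,v_3].
The resulting 18×12 matrix has rank 12, and its Smith normal form has invariant factors (1,1,1,1,1,1,1,1,1,1,1,2).

Reading off H_k = ker ∂_k / im ∂_{k+1}:

  H_0: rank C_0 − rank ∂_1 = 7 − 6 = 1, and the invariant factors of ∂_1 are all 1, so H_0 = Z.
  H_1: rank ker ∂_1 − rank ∂_2 = (18 − 6) − 12 = 0, and ∂_2 has invariant factor 2 > 1, so H_1 = Z/2.
  H_2: rank ker ∂_2 − rank ∂_3 = (12 − 12) − 0 = 0, and there is no ∂_3, so H_2 = 0.

As a check, the Euler characteristic is 7 − 18 + 12 = 1, which agrees with 1 − 0 + 0 = 1.

H_0 ≅ Z,  H_1 ≅ Z/2,  H_2 = 0.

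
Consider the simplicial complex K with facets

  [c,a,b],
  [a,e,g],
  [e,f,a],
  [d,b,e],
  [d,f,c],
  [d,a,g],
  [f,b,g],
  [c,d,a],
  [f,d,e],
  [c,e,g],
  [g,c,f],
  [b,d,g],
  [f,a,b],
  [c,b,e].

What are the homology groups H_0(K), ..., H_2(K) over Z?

H_0 ≅ Z,  H_1 ≅ Z^2,  H_2 ≅ Z.

Take the total order a < b < c < d < e < f < g on the vertex set. Then K (dimension 2) consists of the simplices:

  0-simplices (7): a, b, c, d, e, f, g
  1-simplices (21): ab, ac, ad, ae, af, ag, bc, bd, be, bf, bg, cd, ce, cf, cg, de, df, dg, ef, eg, fg
  2-simplices (14): abc, abf, acd, adg, aef, aeg, bce, bde, bdg, bfg, cdf, ceg, cfg, def

so the chain groups are C_0 ≅ Z^7, C_1 ≅ Z^21, C_2 ≅ Z^14.

∂_1: C_1 → C_0 is given by ∂[p,q] = [q] − [p]. For instance
  ∂af = f − a.
This gives a 7×21 integer matrix of rank 6; reducing to Smith normal form yields diagonal entries (1,1,1,1,1,1).

The boundary map ∂_2: C_2 → C_1 sends each 2-simplex [p,q,r] to [q,r] − [p,r] + [p,q]. For instance
  ∂bfg = fg − bg + bf,
  ∂cfg = fg − cg + cf.
This gives a 21×14 integer matrix of rank 13; reducing to Smith normal form yields diagonal entries (1,1,1,1,1,1,1,1,1,1,1,1,1).

Computing H_k = (kernel of ∂_k) / (image of ∂_{k+1}):

  H_0: rank C_0 − rank ∂_1 = 7 − 6 = 1, and the invariant factors of ∂_1 are all 1, so H_0 ≅ Z.
  H_1: rank ker ∂_1 − rank ∂_2 = (21 − 6) − 13 = 2, and the invariant factors of ∂_2 are all 1, so H_1 ≅ Z^2.
  H_2: rank ker ∂_2 − rank ∂_3 = (14 − 13) − 0 = 1, and there is no ∂_3, so H_2 ≅ Z.

As a check, the Euler characteristic is 7 − 21 + 14 = 0, which agrees with 1 − 2 + 1 = 0.
(K is a triangulation of the torus T^2.)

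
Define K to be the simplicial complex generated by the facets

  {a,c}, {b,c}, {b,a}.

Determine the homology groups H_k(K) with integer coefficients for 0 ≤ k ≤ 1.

Take the total order a < b < c on the vertex set. Then K (dimension 1) consists of the simplices:

  0-simplices (3): a, b, c
  1-simplices (3): ab, ac, bc

so the chain groups are C_0 ≅ Z^3, C_1 ≅ Z^3.

∂_1: C_1 → C_0 sends each edge [p,q] (with p < q) to q − p.
The 3×3 boundary matrix has rank 2 and Smith normal form diag(1,1).

Computing H_k = (kernel of ∂_k) / (image of ∂_{k+1}):

  H_0: rank C_0 − rank ∂_1 = 3 − 2 = 1, and the invariant factors of ∂_1 are all 1, so H_0 = Z.
  H_1: rank ker ∂_1 − rank ∂_2 = (3 − 2) − 0 = 1, and there is no ∂_2, so H_1 = Z.

As a check, the Euler characteristic is 3 − 3 = 0, which agrees with 1 − 1 = 0.
(K is a triangulation of the circle S^1.)

H_0 ≅ Z,  H_1 ≅ Z.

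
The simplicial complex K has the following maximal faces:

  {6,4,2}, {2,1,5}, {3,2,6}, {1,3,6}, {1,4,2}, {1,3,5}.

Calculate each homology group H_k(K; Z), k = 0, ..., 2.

Fix the vertex order 1 < 2 < 3 < 4 < 5 < 6 and write every simplex with vertices in increasing order. Then dim K = 2 and the simplices of K are:

  0-simplices (6): [1], [2], [3], [4], [5], [6]
  1-simplices (12): [1,2], [1,3], [1,4], [1,5], [1,6], [2,3], [2,4], [2,5], [2,6], [3,5], [3,6], [4,6]
  2-simplices (6): [1,2,4], [1,2,5], [1,3,5], [1,3,6], [2,3,6], [2,4,6]

giving chain groups C_0 ≅ Z^6, C_1 ≅ Z^12, C_2 ≅ Z^6.

Boundary ∂_1: C_1 → C_0 sends each edge [p,q] (with p < q) to q − p. For instance
  ∂[2,4] = [4] − [2].
The 6×12 boundary matrix has rank 5 and Smith normal form diag(1,1,1,1,1).

Boundary ∂_2: C_2 → C_1 sends each 2-simplex [p,q,r] to [q,r] − [p,r] + [p,q]. For instance
  ∂[1,3,6] = [3,6] − [1,6] + [1,3],
  ∂[2,3,6] = [3,6] − [2,6] + [2,3].
As a 12×6 matrix over Z this has rank 6, with invariant factors (1,1,1,1,1,1).

Computing H_k = (kernel of ∂_k) / (image of ∂_{k+1}):

  H_0: rank C_0 − rank ∂_1 = 6 − 5 = 1, and the invariant factors of ∂_1 are all 1, so H_0 = Z.
  H_1: rank ker ∂_1 − rank ∂_2 = (12 − 5) − 6 = 1, and the invariant factors of ∂_2 are all 1, so H_1 = Z.
  H_2: rank ker ∂_2 − rank ∂_3 = (6 − 6) − 0 = 0, and there is no ∂_3, so H_2 = 0.

As a check, the Euler characteristic is 6 − 12 + 6 = 0, which agrees with 1 − 1 + 0 = 0.

H_0 ≅ Z,  H_1 ≅ Z,  H_2 = 0.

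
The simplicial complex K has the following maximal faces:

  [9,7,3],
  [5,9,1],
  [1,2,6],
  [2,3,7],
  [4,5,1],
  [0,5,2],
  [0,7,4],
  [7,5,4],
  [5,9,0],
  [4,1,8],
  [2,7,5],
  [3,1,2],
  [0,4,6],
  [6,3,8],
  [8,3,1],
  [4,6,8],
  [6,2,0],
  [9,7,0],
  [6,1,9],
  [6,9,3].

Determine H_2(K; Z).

H_2 ≅ 0.

We work with the vertex ordering 0 < 1 < 2 < 3 < 4 < 5 < 6 < 7 < 8 < 9. The simplices of K, each written with vertices in increasing order, are:

  0-simplices (10): [0], [1], [2], [3], [4], [5], [6], [7], [8], [9]
  1-simplices (30): (30 of them)
  2-simplices (20): (20 of them)

Hence C_0 ≅ Z^10, C_1 ≅ Z^30, C_2 ≅ Z^20.

∂_1: C_1 → C_0 maps an edge to its endpoints' difference, ∂[p,q] = q − p.
This gives a 10×30 integer matrix of rank 9; reducing to Smith normal form yields diagonal entries (1,1,1,1,1,1,1,1,1).

Boundary ∂_2: C_2 → C_1 acts by ∂[p,q,r] = [q,r] − [p,r] + [p,q]. For instance
  ∂[1,2,3] = [2,3] − [1,3] + [1,2],
  ∂[0,4,7] = [4,7] − [0,7] + [0,4].
The resulting 30×20 matrix has rank 20, and its Smith normal form has invariant factors (1,1,1,1,1,1,1,1,1,1,1,1,1,1,1,1,1,1,1,2).

Computing H_k = (kernel of ∂_k) / (image of ∂_{k+1}):

  H_2: rank ker ∂_2 − rank ∂_3 = (20 − 20) − 0 = 0, and there is no ∂_3, so H_2 ≅ 0.

(K is a triangulation of the Klein bottle.)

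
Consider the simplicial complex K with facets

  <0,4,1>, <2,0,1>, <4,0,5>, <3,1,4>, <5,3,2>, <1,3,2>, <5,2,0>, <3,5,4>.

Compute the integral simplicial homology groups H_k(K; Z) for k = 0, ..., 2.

H_0 ≅ Z,  H_1 = 0,  H_2 ≅ Z.

Take the total order 0 < 1 < 2 < 3 < 4 < 5 on the vertex set. Then K (dimension 2) consists of the simplices:

  0-simplices (6): [0], [1], [2], [3], [4], [5]
  1-simplices (12): [0,1], [0,2], [0,4], [0,5], [1,2], [1,3], [1,4], [2,3], [2,5], [3,4], [3,5], [4,5]
  2-simplices (8): [0,1,2], [0,1,4], [0,2,5], [0,4,5], [1,2,3], [1,3,4], [2,3,5], [3,4,5]

giving chain groups C_0 ≅ Z^6, C_1 ≅ Z^12, C_2 ≅ Z^8.

Boundary ∂_1: C_1 → C_0 is given by ∂[p,q] = [q] − [p].
The resulting 6×12 matrix has rank 5, and its Smith normal form has invariant factors (1,1,1,1,1).

∂_2: C_2 → C_1 maps a triangle to the signed sum of its edges. For instance
  ∂[1,3,4] = [3,4] − [1,4] + [1,3],
  ∂[0,1,4] = [1,4] − [0,4] + [0,1].
This gives a 12×8 integer matrix of rank 7; reducing to Smith normal form yields diagonal entries (1,1,1,1,1,1,1).

Now H_k = ker ∂_k / im ∂_{k+1}, so:

  H_0: rank C_0 − rank ∂_1 = 6 − 5 = 1, and the invariant factors of ∂_1 are all 1, so H_0 = Z.
  H_1: rank ker ∂_1 − rank ∂_2 = (12 − 5) − 7 = 0, and the invariant factors of ∂_2 are all 1, so H_1 = 0.
  H_2: rank ker ∂_2 − rank ∂_3 = (8 − 7) − 0 = 1, and there is no ∂_3, so H_2 = Z.

(K is a triangulation of the 2-sphere S^2.)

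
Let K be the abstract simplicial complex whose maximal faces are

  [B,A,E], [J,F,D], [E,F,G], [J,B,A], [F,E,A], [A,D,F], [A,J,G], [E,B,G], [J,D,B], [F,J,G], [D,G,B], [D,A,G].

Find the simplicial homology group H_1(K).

H_1 ≅ Z/2Z.

Take the total order A < B < D < E < F < G < J on the vertex set. Then K (dimension 2) consists of the simplices:

  0-simplices (7): A, B, D, E, F, G, J
  1-simplices (18): AB, AD, AE, AF, AG, AJ, BD, BE, BG, BJ, DF, DG, DJ, EF, EG, FG, FJ, GJ
  2-simplices (12): ABE, ABJ, ADF, ADG, AEF, AGJ, BDG, BDJ, BEG, DFJ, EFG, FGJ

so the chain groups are C_0 ≅ Z^7, C_1 ≅ Z^18, C_2 ≅ Z^12.

Boundary ∂_1: C_1 → C_0 is given by ∂[p,q] = [q] − [p]. For instance
  ∂EF = F − E.
As a 7×18 matrix over Z this has rank 6, with invariant factors (1,1,1,1,1,1).

Boundary ∂_2: C_2 → C_1 maps a triangle to the signed sum of its edges. For instance
  ∂AEF = EF − AF + AE,
  ∂ADF = DF − AF + AD.
The 18×12 boundary matrix has rank 12 and Smith normal form diag(1,1,1,1,1,1,1,1,1,1,1,2).

Reading off H_k = ker ∂_k / im ∂_{k+1}:

  H_1: rank ker ∂_1 − rank ∂_2 = (18 − 6) − 12 = 0, and ∂_2 has invariant factor 2 > 1, so H_1 ≅ Z/2Z.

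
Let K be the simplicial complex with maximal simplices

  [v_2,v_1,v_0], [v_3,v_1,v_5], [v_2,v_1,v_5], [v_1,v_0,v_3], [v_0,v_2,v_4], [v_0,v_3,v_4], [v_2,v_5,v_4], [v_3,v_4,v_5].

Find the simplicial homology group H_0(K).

Order the vertices as v_0 < v_1 < v_2 < v_3 < v_4 < v_5. Listing each simplex with vertices in this order, K has dimension 2 with simplices:

  0-simplices (6): [v_0], [v_1], [v_2], [v_3], [v_4], [v_5]
  1-simplices (12): [v_0,v_1], [v_0,v_2], [v_0,v_3], [v_0,v_4], [v_1,v_2], [v_1,v_3], [v_1,v_5], [v_2,v_4], [v_2,v_5], [v_3,v_4], [v_3,v_5], [v_4,v_5]
  2-simplices (8): [v_0,v_1,v_2], [v_0,v_1,v_3], [v_0,v_2,v_4], [v_0,v_3,v_4], [v_1,v_2,v_5], [v_1,v_3,v_5], [v_2,v_4,v_5], [v_3,v_4,v_5]

so the chain groups are C_0 ≅ Z^6, C_1 ≅ Z^12, C_2 ≅ Z^8.

Boundary ∂_1: C_1 → C_0 sends each edge [p,q] (with p < q) to q − p. For instance
  ∂[v_0,v_4] = [v_4] − [v_0].
The 6×12 boundary matrix has rank 5 and Smith normal form diag(1,1,1,1,1).

∂_2: C_2 → C_1 sends each 2-simplex [p,q,r] to [q,r] − [p,r] + [p,q]. For instance
  ∂[v_1,v_2,v_5] = [v_2,v_5] − [v_1,v_5] + [v_1,v_2],
  ∂[v_1,v_3,v_5] = [v_3,v_5] − [v_1,v_5] + [v_1,v_3].
The resulting 12×8 matrix has rank 7, and its Smith normal form has invariant factors (1,1,1,1,1,1,1).

Reading off H_k = ker ∂_k / im ∂_{k+1}:

  H_0: rank C_0 − rank ∂_1 = 6 − 5 = 1, and the invariant factors of ∂_1 are all 1, so H_0 ≅ Z.

(K is a triangulation of the 2-sphere S^2.)

H_0 = Z.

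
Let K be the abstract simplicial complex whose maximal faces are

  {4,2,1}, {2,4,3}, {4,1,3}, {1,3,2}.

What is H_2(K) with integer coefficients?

H_2 ≅ Z.

Fix the vertex order 1 < 2 < 3 < 4 and write every simplex with vertices in increasing order. Then dim K = 2 and the simplices of K are:

  0-simplices (4): [1], [2], [3], [4]
  1-simplices (6): [1,2], [1,3], [1,4], [2,3], [2,4], [3,4]
  2-simplices (4): [1,2,3], [1,2,4], [1,3,4], [2,3,4]

giving chain groups C_0 ≅ Z^4, C_1 ≅ Z^6, C_2 ≅ Z^4.

∂_1: C_1 → C_0 maps an edge to its endpoints' difference, ∂[p,q] = q − p.
As a 4×6 matrix over Z this has rank 3, with invariant factors (1,1,1).

∂_2: C_2 → C_1 acts by ∂[p,q,r] = [q,r] − [p,r] + [p,q]. For instance
  ∂[1,3,4] = [3,4] − [1,4] + [1,3],
  ∂[1,2,3] = [2,3] − [1,3] + [1,2].
The resulting 6×4 matrix has rank 3, and its Smith normal form has invariant factors (1,1,1).

From H_k ≅ ker(∂_k) / im(∂_{k+1}) we obtain:

  H_2: rank ker ∂_2 − rank ∂_3 = (4 − 3) − 0 = 1, and there is no ∂_3, so H_2 = Z.

(K is a triangulation of the 2-sphere S^2.)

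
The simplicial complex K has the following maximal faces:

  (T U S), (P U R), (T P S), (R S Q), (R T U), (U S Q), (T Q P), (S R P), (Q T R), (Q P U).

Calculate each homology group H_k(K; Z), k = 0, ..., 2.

H_0 ≅ Z,  H_1 ≅ Z/2,  H_2 = 0.

Take the total order P < Q < R < S < T < U on the vertex set. Then K (dimension 2) consists of the simplices:

  0-simplices (6): P, Q, R, S, T, U
  1-simplices (15): PQ, PR, PS, PT, PU, QR, QS, QT, QU, RS, RT, RU, ST, SU, TU
  2-simplices (10): PQT, PQU, PRS, PRU, PST, QRS, QRT, QSU, RTU, STU

giving chain groups C_0 ≅ Z^6, C_1 ≅ Z^15, C_2 ≅ Z^10.

∂_1: C_1 → C_0 sends each edge [p,q] (with p < q) to q − p.
As a 6×15 matrix over Z this has rank 5, with invariant factors (1,1,1,1,1).

Boundary ∂_2: C_2 → C_1 sends each 2-simplex [p,q,r] to [q,r] − [p,r] + [p,q]. For instance
  ∂QRT = RT − QT + QR,
  ∂PQU = QU − PU + PQ.
The 15×10 boundary matrix has rank 10 and Smith normal form diag(1,1,1,1,1,1,1,1,1,2).

Now H_k = ker ∂_k / im ∂_{k+1}, so:

  H_0: rank C_0 − rank ∂_1 = 6 − 5 = 1, and the invariant factors of ∂_1 are all 1, so H_0 = Z.
  H_1: rank ker ∂_1 − rank ∂_2 = (15 − 5) − 10 = 0, and ∂_2 has invariant factor 2 > 1, so H_1 = Z/2.
  H_2: rank ker ∂_2 − rank ∂_3 = (10 − 10) − 0 = 0, and there is no ∂_3, so H_2 = 0.

(K is a triangulation of the real projective plane RP^2.)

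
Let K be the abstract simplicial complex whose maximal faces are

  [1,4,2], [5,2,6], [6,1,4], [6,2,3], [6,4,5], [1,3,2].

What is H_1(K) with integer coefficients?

Fix the vertex order 1 < 2 < 3 < 4 < 5 < 6 and write every simplex with vertices in increasing order. Then dim K = 2 and the simplices of K are:

  0-simplices (6): [1], [2], [3], [4], [5], [6]
  1-simplices (12): [1,2], [1,3], [1,4], [1,6], [2,3], [2,4], [2,5], [2,6], [3,6], [4,5], [4,6], [5,6]
  2-simplices (6): [1,2,3], [1,2,4], [1,4,6], [2,3,6], [2,5,6], [4,5,6]

so the chain groups are C_0 ≅ Z^6, C_1 ≅ Z^12, C_2 ≅ Z^6.

The boundary map ∂_1: C_1 → C_0 maps an edge to its endpoints' difference, ∂[p,q] = q − p. For instance
  ∂[1,2] = [2] − [1].
As a 6×12 matrix over Z this has rank 5, with invariant factors (1,1,1,1,1).

Boundary ∂_2: C_2 → C_1 acts by ∂[p,q,r] = [q,r] − [p,r] + [p,q]. For instance
  ∂[4,5,6] = [5,6] − [4,6] + [4,5],
  ∂[2,5,6] = [5,6] − [2,6] + [2,5].
The resulting 12×6 matrix has rank 6, and its Smith normal form has invariant factors (1,1,1,1,1,1).

From H_k ≅ ker(∂_k) / im(∂_{k+1}) we obtain:

  H_1: rank ker ∂_1 − rank ∂_2 = (12 − 5) − 6 = 1, and the invariant factors of ∂_2 are all 1, so H_1 = Z.

(K is a triangulation of the cylinder S^1 x I.)

H_1 = Z.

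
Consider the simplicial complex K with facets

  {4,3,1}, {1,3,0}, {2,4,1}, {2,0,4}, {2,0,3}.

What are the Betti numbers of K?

K has 5 vertices, 10 edges, 5 triangles.
rank ∂_0 = 0, rank ∂_1 = 4 ⇒ b_0 = 5 − 0 − 4 = 1; all invariant factors of ∂_1 are 1 so no torsion. So H_0 ≅ Z.
rank ∂_1 = 4, rank ∂_2 = 5 ⇒ b_1 = 10 − 4 − 5 = 1; all invariant factors of ∂_2 are 1 so no torsion. So H_1 ≅ Z.
rank ∂_2 = 5, rank ∂_3 = 0 ⇒ b_2 = 5 − 5 − 0 = 0. So H_2 ≅ 0.

b_0 = 1, b_1 = 1, b_2 = 0.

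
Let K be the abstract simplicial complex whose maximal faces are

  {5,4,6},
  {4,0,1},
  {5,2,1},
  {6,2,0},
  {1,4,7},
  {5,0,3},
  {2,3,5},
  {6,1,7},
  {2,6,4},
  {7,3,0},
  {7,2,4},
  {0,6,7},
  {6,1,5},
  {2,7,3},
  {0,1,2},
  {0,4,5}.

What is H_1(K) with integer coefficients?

H_1 ≅ Z^2.

We work with the vertex ordering 0 < 1 < 2 < 3 < 4 < 5 < 6 < 7. The simplices of K, each written with vertices in increasing order, are:

  0-simplices (8): [0], [1], [2], [3], [4], [5], [6], [7]
  1-simplices (24): (24 of them)
  2-simplices (16): [0,1,2], [0,1,4], [0,2,6], [0,3,5], [0,3,7], [0,4,5], [0,6,7], [1,2,5], [1,4,7], [1,5,6], [1,6,7], [2,3,5], [2,3,7], [2,4,6], [2,4,7], [4,5,6]

Hence C_0 ≅ Z^8, C_1 ≅ Z^24, C_2 ≅ Z^16.

The boundary map ∂_1: C_1 → C_0 is given by ∂[p,q] = [q] − [p]. For instance
  ∂[2,6] = [6] − [2].
This gives a 8×24 integer matrix of rank 7; reducing to Smith normal form yields diagonal entries (1,1,1,1,1,1,1).

Boundary ∂_2: C_2 → C_1 acts by ∂[p,q,r] = [q,r] − [p,r] + [p,q]. For instance
  ∂[1,4,7] = [4,7] − [1,7] + [1,4],
  ∂[0,6,7] = [6,7] − [0,7] + [0,6].
The resulting 24×16 matrix has rank 15, and its Smith normal form has invariant factors (1,1,1,1,1,1,1,1,1,1,1,1,1,1,1).

Reading off H_k = ker ∂_k / im ∂_{k+1}:

  H_1: rank ker ∂_1 − rank ∂_2 = (24 − 7) − 15 = 2, and the invariant factors of ∂_2 are all 1, so H_1 ≅ Z^2.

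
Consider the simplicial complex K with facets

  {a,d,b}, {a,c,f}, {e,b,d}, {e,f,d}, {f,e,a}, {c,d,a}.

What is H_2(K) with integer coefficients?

H_2 = 0.

Fix the vertex order a < b < c < d < e < f and write every simplex with vertices in increasing order. Then dim K = 2 and the simplices of K are:

  0-simplices (6): a, b, c, d, e, f
  1-simplices (12): ab, ac, ad, ae, af, bd, be, cd, cf, de, df, ef
  2-simplices (6): abd, acd, acf, aef, bde, def

giving chain groups C_0 ≅ Z^6, C_1 ≅ Z^12, C_2 ≅ Z^6.

Boundary ∂_1: C_1 → C_0 maps an edge to its endpoints' difference, ∂[p,q] = q − p. For instance
  ∂af = f − a.
As a 6×12 matrix over Z this has rank 5, with invariant factors (1,1,1,1,1).

Boundary ∂_2: C_2 → C_1 maps a triangle to the signed sum of its edges. For instance
  ∂bde = de − be + bd,
  ∂acf = cf − af + ac.
This gives a 12×6 integer matrix of rank 6; reducing to Smith normal form yields diagonal entries (1,1,1,1,1,1).

Reading off H_k = ker ∂_k / im ∂_{k+1}:

  H_2: rank ker ∂_2 − rank ∂_3 = (6 − 6) − 0 = 0, and there is no ∂_3, so H_2 ≅ 0.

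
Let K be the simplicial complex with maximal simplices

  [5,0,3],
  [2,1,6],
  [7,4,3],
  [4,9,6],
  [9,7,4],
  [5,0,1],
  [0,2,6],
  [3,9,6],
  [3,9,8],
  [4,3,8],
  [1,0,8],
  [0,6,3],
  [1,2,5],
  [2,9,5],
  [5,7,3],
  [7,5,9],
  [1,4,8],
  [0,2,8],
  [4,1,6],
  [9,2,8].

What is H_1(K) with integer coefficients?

H_1 ≅ Z ⊕ Z/2.

Fix the vertex order 0 < 1 < 2 < 3 < 4 < 5 < 6 < 7 < 8 < 9 and write every simplex with vertices in increasing order. Then dim K = 2 and the simplices of K are:

  0-simplices (10): [0], [1], [2], [3], [4], [5], [6], [7], [8], [9]
  1-simplices (30): (30 of them)
  2-simplices (20): (20 of them)

Hence C_0 ≅ Z^10, C_1 ≅ Z^30, C_2 ≅ Z^20.

The boundary map ∂_1: C_1 → C_0 is given by ∂[p,q] = [q] − [p]. For instance
  ∂[0,8] = [8] − [0].
The resulting 10×30 matrix has rank 9, and its Smith normal form has invariant factors (1,1,1,1,1,1,1,1,1).

The boundary map ∂_2: C_2 → C_1 sends each 2-simplex [p,q,r] to [q,r] − [p,r] + [p,q]. For instance
  ∂[0,1,5] = [1,5] − [0,5] + [0,1],
  ∂[2,5,9] = [5,9] − [2,9] + [2,5].
The 30×20 boundary matrix has rank 20 and Smith normal form diag(1,1,1,1,1,1,1,1,1,1,1,1,1,1,1,1,1,1,1,2).

From H_k ≅ ker(∂_k) / im(∂_{k+1}) we obtain:

  H_1: rank ker ∂_1 − rank ∂_2 = (30 − 9) − 20 = 1, and ∂_2 has invariant factor 2 > 1, so H_1 = Z ⊕ Z/2.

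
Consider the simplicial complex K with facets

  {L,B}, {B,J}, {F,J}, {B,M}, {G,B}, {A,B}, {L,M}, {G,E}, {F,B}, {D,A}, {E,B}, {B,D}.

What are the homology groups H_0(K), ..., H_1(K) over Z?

H_0 ≅ Z,  H_1 ≅ Z^4.

Fix the vertex order A < B < D < E < F < G < J < L < M and write every simplex with vertices in increasing order. Then dim K = 1 and the simplices of K are:

  0-simplices (9): A, B, D, E, F, G, J, L, M
  1-simplices (12): AB, AD, BD, BE, BF, BG, BJ, BL, BM, EG, FJ, LM

so the chain groups are C_0 ≅ Z^9, C_1 ≅ Z^12.

The boundary map ∂_1: C_1 → C_0 sends each edge [p,q] (with p < q) to q − p. For instance
  ∂BG = G − B.
The resulting 9×12 matrix has rank 8, and its Smith normal form has invariant factors (1,1,1,1,1,1,1,1).

Now H_k = ker ∂_k / im ∂_{k+1}, so:

  H_0: rank C_0 − rank ∂_1 = 9 − 8 = 1, and the invariant factors of ∂_1 are all 1, so H_0 ≅ Z.
  H_1: rank ker ∂_1 − rank ∂_2 = (12 − 8) − 0 = 4, and there is no ∂_2, so H_1 ≅ Z^4.

As a check, the Euler characteristic is 9 − 12 = -3, which agrees with 1 − 4 = -3.
(K is a triangulation of a wedge of 4 circles.)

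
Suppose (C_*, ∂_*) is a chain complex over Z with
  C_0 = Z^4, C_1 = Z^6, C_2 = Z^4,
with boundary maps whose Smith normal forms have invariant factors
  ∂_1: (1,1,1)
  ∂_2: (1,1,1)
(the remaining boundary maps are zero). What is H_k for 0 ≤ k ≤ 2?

H_0: b_0 = 4 − 0 − 3 = 1; torsion from ∂_1 factors > 1: none. So H_0 ≅ Z.
H_1: b_1 = 6 − 3 − 3 = 0; torsion from ∂_2 factors > 1: none. So H_1 ≅ 0.
H_2: b_2 = 4 − 3 − 0 = 1; torsion from ∂_3 factors > 1: none. So H_2 ≅ Z.

H_0 ≅ Z,  H_1 = 0,  H_2 ≅ Z.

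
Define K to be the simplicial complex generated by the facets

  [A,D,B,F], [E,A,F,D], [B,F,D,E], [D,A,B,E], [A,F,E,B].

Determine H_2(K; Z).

Take the total order A < B < D < E < F on the vertex set. Then K (dimension 3) consists of the simplices:

  0-simplices (5): A, B, D, E, F
  1-simplices (10): AB, AD, AE, AF, BD, BE, BF, DE, DF, EF
  2-simplices (10): ABD, ABE, ABF, ADE, ADF, AEF, BDE, BDF, BEF, DEF
  3-simplices (5): ABDE, ABDF, ABEF, ADEF, BDEF

giving chain groups C_0 ≅ Z^5, C_1 ≅ Z^10, C_2 ≅ Z^10, C_3 ≅ Z^5.

Boundary ∂_1: C_1 → C_0 sends each edge [p,q] (with p < q) to q − p. For instance
  ∂AE = E − A.
As a 5×10 matrix over Z this has rank 4, with invariant factors (1,1,1,1).

∂_2: C_2 → C_1 maps a triangle to the signed sum of its edges. For instance
  ∂ABE = BE − AE + AB,
  ∂BDF = DF − BF + BD.
As a 10×10 matrix over Z this has rank 6, with invariant factors (1,1,1,1,1,1).

The boundary map ∂_3: C_3 → C_2 sends each 3-simplex σ to the alternating sum Σ_i (−1)^i (σ with its i-th vertex removed). For instance
  ∂ADEF = DEF − AEF + ADF − ADE,
  ∂BDEF = DEF − BEF + BDF − BDE.
The resulting 10×5 matrix has rank 4, and its Smith normal form has invariant factors (1,1,1,1).

From H_k ≅ ker(∂_k) / im(∂_{k+1}) we obtain:

  H_2: rank ker ∂_2 − rank ∂_3 = (10 − 6) − 4 = 0, and the invariant factors of ∂_3 are all 1, so H_2 ≅ 0.

(K is a triangulation of the 3-sphere S^3.)

H_2 ≅ 0.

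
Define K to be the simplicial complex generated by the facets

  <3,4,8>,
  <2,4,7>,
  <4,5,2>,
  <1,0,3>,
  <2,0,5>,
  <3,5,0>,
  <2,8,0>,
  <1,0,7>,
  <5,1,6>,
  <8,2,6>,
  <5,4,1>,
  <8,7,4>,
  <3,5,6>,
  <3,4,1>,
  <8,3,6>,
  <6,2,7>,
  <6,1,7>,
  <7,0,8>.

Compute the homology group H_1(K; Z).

Order the vertices as 0 < 1 < 2 < 3 < 4 < 5 < 6 < 7 < 8. Listing each simplex with vertices in this order, K has dimension 2 with simplices:

  0-simplices (9): [0], [1], [2], [3], [4], [5], [6], [7], [8]
  1-simplices (27): (27 of them)
  2-simplices (18): [0,1,3], [0,1,7], [0,2,5], [0,2,8], [0,3,5], [0,7,8], [1,3,4], [1,4,5], [1,5,6], [1,6,7], [2,4,5], [2,4,7], [2,6,7], [2,6,8], [3,4,8], [3,5,6], [3,6,8], [4,7,8]

giving chain groups C_0 ≅ Z^9, C_1 ≅ Z^27, C_2 ≅ Z^18.

∂_1: C_1 → C_0 is given by ∂[p,q] = [q] − [p]. For instance
  ∂[1,3] = [3] − [1].
The resulting 9×27 matrix has rank 8, and its Smith normal form has invariant factors (1,1,1,1,1,1,1,1).

Boundary ∂_2: C_2 → C_1 maps a triangle to the signed sum of its edges. For instance
  ∂[0,3,5] = [3,5] − [0,5] + [0,3],
  ∂[0,1,3] = [1,3] − [0,3] + [0,1].
The resulting 27×18 matrix has rank 18, and its Smith normal form has invariant factors (1,1,1,1,1,1,1,1,1,1,1,1,1,1,1,1,1,2).

Reading off H_k = ker ∂_k / im ∂_{k+1}:

  H_1: rank ker ∂_1 − rank ∂_2 = (27 − 8) − 18 = 1, and ∂_2 has invariant factor 2 > 1, so H_1 ≅ Z ⊕ Z/2.

H_1 ≅ Z ⊕ Z/2.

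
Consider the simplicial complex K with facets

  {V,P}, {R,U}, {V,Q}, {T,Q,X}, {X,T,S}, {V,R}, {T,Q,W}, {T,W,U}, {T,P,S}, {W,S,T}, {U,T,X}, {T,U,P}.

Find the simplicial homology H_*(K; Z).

H_0 ≅ Z,  H_1 ≅ Z^2,  H_2 = 0.

Fix the vertex order P < Q < R < S < T < U < V < W < X and write every simplex with vertices in increasing order. Then dim K = 2 and the simplices of K are:

  0-simplices (9): P, Q, R, S, T, U, V, W, X
  1-simplices (18): PS, PT, PU, PV, QT, QV, QW, QX, RU, RV, ST, SW, SX, TU, TW, TX, UW, UX
  2-simplices (8): PST, PTU, QTW, QTX, STW, STX, TUW, TUX

so the chain groups are C_0 ≅ Z^9, C_1 ≅ Z^18, C_2 ≅ Z^8.

The boundary map ∂_1: C_1 → C_0 maps an edge to its endpoints' difference, ∂[p,q] = q − p.
The 9×18 boundary matrix has rank 8 and Smith normal form diag(1,1,1,1,1,1,1,1).

∂_2: C_2 → C_1 maps a triangle to the signed sum of its edges. For instance
  ∂STW = TW − SW + ST,
  ∂QTW = TW − QW + QT.
The 18×8 boundary matrix has rank 8 and Smith normal form diag(1,1,1,1,1,1,1,1).

Now H_k = ker ∂_k / im ∂_{k+1}, so:

  H_0: rank C_0 − rank ∂_1 = 9 − 8 = 1, and the invariant factors of ∂_1 are all 1, so H_0 ≅ Z.
  H_1: rank ker ∂_1 − rank ∂_2 = (18 − 8) − 8 = 2, and the invariant factors of ∂_2 are all 1, so H_1 ≅ Z^2.
  H_2: rank ker ∂_2 − rank ∂_3 = (8 − 8) − 0 = 0, and there is no ∂_3, so H_2 ≅ 0.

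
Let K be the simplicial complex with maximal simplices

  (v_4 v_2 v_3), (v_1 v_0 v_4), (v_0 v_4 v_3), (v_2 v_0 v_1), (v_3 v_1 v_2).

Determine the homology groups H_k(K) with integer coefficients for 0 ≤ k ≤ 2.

H_0 = Z,  H_1 = Z,  H_2 = 0.

Order the vertices as v_0 < v_1 < v_2 < v_3 < v_4. Listing each simplex with vertices in this order, K has dimension 2 with simplices:

  0-simplices (5): [v_0], [v_1], [v_2], [v_3], [v_4]
  1-simplices (10): [v_0,v_1], [v_0,v_2], [v_0,v_3], [v_0,v_4], [v_1,v_2], [v_1,v_3], [v_1,v_4], [v_2,v_3], [v_2,v_4], [v_3,v_4]
  2-simplices (5): [v_0,v_1,v_2], [v_0,v_1,v_4], [v_0,v_3,v_4], [v_1,v_2,v_3], [v_2,v_3,v_4]

giving chain groups C_0 ≅ Z^5, C_1 ≅ Z^10, C_2 ≅ Z^5.

∂_1: C_1 → C_0 is given by ∂[p,q] = [q] − [p].
As a 5×10 matrix over Z this has rank 4, with invariant factors (1,1,1,1).

∂_2: C_2 → C_1 acts by ∂[p,q,r] = [q,r] − [p,r] + [p,q]. For instance
  ∂[v_0,v_1,v_4] = [v_1,v_4] − [v_0,v_4] + [v_0,v_1],
  ∂[v_0,v_1,v_2] = [v_1,v_2] − [v_0,v_2] + [v_0,v_1].
This gives a 10×5 integer matrix of rank 5; reducing to Smith normal form yields diagonal entries (1,1,1,1,1).

Now H_k = ker ∂_k / im ∂_{k+1}, so:

  H_0: rank C_0 − rank ∂_1 = 5 − 4 = 1, and the invariant factors of ∂_1 are all 1, so H_0 ≅ Z.
  H_1: rank ker ∂_1 − rank ∂_2 = (10 − 4) − 5 = 1, and the invariant factors of ∂_2 are all 1, so H_1 ≅ Z.
  H_2: rank ker ∂_2 − rank ∂_3 = (5 − 5) − 0 = 0, and there is no ∂_3, so H_2 ≅ 0.

As a check, the Euler characteristic is 5 − 10 + 5 = 0, which agrees with 1 − 1 + 0 = 0.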